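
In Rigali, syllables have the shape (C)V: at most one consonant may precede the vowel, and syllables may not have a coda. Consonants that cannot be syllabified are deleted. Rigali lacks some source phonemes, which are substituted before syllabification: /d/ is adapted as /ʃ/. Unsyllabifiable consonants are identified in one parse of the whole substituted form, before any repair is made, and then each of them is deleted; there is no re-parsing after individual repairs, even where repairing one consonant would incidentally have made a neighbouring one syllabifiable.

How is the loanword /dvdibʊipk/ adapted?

Substitution: /d/ → /ʃ/, giving /ʃvʃibʊipk/.
Under (C)V, the unsyllabifiable consonants are /ʃ/, /v/, /p/, /k/ (no codas are permitted; onsets are limited to one consonant).
Each unlicensed consonant is deleted: /ʃ/, /v/, /p/, /k/.

ʃibʊi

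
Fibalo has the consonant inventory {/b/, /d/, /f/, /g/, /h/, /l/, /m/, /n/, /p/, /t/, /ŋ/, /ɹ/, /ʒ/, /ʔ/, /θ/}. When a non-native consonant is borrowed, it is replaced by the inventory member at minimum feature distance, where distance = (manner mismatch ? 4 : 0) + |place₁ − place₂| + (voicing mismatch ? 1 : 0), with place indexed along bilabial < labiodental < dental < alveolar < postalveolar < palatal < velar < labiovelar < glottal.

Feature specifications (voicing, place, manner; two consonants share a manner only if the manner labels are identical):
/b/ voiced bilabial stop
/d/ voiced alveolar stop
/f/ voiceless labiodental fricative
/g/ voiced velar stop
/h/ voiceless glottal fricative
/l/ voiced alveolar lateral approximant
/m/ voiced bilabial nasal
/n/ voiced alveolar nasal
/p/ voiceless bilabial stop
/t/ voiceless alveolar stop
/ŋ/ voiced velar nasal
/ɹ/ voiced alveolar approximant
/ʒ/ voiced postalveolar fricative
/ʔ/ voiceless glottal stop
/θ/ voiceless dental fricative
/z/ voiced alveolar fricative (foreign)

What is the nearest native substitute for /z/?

/ʒ/ is closest: same manner (fricative), place distance 1 (alveolar→postalveolar), same voicing; total 1. Next closest is /θ/ at distance 2.

ʒ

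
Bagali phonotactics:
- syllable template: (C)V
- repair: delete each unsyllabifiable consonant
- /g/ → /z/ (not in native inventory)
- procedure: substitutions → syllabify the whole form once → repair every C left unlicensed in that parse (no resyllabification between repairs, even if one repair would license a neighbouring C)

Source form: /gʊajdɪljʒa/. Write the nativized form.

Substitution: /g/ → /z/, giving /zʊajdɪljʒa/.
Under (C)V, the unsyllabifiable consonants are /j/, /l/, /j/ (no codas are permitted; onsets are limited to one consonant).
Each unlicensed consonant is deleted: /j/, /l/, /j/.

zʊadɪʒa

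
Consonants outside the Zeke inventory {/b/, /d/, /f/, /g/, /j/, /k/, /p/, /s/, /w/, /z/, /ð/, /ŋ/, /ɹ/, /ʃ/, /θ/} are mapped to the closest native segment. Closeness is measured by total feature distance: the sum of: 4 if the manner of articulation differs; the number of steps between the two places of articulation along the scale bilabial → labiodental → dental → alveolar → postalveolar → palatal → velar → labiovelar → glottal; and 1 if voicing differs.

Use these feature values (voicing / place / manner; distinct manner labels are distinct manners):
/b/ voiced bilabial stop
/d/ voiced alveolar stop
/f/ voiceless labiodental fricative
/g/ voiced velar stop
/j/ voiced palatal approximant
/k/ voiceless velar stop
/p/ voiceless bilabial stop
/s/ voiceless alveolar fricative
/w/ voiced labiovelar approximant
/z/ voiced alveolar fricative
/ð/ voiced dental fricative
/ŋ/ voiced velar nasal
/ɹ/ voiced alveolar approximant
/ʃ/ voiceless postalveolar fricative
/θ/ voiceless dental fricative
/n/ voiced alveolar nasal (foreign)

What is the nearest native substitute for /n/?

/ŋ/ is closest: same manner (nasal), place distance 3 (alveolar→velar), same voicing; total 3. Next closest is /d/ at distance 4.

ŋ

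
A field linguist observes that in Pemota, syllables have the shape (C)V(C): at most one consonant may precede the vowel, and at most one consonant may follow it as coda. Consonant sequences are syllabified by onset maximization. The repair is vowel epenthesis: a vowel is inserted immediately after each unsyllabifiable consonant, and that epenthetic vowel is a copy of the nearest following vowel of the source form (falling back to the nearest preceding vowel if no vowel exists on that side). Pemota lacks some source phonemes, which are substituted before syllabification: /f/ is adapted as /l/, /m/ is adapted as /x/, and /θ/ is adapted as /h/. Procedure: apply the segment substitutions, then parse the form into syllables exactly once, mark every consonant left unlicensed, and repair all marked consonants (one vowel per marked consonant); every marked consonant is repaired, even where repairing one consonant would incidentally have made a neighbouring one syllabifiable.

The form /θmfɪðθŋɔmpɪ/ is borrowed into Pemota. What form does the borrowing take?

Substitution: /θ/ → /h/, /m/ → /x/, /f/ → /l/, giving /hxlɪðhŋɔxpɪ/.
The consonants /h/, /x/, /h/ cannot be parsed into a legal (C)V(C) syllable (at most one coda consonant is licensed; onsets are limited to one consonant).
Inserting the epenthetic vowel yields /h/ → /hɪ/, /x/ → /xɪ/, /h/ → /hɔ/.

hɪxɪlɪðhɔŋɔxpɪ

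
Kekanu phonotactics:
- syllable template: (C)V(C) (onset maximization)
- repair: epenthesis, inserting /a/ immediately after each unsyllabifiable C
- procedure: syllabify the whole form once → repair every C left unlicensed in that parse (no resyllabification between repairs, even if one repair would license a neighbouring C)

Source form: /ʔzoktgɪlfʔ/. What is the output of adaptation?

Under (C)V(C), the unsyllabifiable consonants are /ʔ/, /t/, /f/, /ʔ/ (at most one coda consonant is licensed; onsets are limited to one consonant).
Inserting the epenthetic vowel yields /ʔ/ → /ʔa/, /t/ → /ta/, /f/ → /fa/, /ʔ/ → /ʔa/.

ʔazoktagɪlfaʔa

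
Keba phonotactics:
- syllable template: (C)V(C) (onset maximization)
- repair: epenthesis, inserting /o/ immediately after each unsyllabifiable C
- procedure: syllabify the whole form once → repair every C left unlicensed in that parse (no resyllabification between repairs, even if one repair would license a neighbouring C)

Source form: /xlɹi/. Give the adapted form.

Under (C)V(C), the unsyllabifiable consonants are /x/, /l/ (at most one coda consonant is licensed; onsets are limited to one consonant).
Epenthesis after each stranded consonant: /x/ → /xo/, /l/ → /lo/.

xoloɹi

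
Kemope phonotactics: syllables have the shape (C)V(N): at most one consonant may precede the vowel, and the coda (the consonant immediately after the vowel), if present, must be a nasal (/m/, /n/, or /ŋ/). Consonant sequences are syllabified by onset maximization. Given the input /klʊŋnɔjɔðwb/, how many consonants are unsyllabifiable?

4

Under (C)V(N), the unsyllabifiable consonants are /k/, /ð/, /w/, /b/ (only a nasal (/m/, /n/, or /ŋ/) is licensed in coda position; onsets are limited to one consonant).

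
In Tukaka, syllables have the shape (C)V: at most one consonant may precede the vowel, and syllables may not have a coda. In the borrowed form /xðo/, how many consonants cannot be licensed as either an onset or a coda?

Syllabifying with onset maximization leaves /x/ stranded (no codas are permitted; onsets are limited to one consonant).

1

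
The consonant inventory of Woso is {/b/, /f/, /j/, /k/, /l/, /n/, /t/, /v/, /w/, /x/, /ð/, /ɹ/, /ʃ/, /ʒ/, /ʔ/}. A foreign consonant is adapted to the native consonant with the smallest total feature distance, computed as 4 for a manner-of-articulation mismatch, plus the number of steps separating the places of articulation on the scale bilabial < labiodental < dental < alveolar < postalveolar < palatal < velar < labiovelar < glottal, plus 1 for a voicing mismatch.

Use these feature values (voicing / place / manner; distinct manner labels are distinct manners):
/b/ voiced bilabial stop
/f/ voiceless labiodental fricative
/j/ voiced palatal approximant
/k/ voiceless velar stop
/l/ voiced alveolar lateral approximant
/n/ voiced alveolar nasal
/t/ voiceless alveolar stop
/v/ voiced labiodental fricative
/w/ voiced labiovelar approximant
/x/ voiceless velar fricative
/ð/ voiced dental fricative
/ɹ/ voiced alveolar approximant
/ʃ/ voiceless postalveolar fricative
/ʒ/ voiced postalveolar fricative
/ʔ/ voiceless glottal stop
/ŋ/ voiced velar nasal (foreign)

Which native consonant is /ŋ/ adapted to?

/n/ is closest: same manner (nasal), place distance 3 (velar→alveolar), same voicing; total 3. Next closest is /j/ at distance 5.

n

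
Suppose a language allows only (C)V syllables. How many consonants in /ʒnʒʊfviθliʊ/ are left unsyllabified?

Under (C)V, the unsyllabifiable consonants are /ʒ/, /n/, /f/, /θ/ (no codas are permitted; onsets are limited to one consonant).

4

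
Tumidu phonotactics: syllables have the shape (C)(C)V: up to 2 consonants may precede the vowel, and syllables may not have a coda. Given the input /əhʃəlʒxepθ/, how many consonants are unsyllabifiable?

The consonants /l/, /p/, /θ/ cannot be parsed into a legal (C)(C)V syllable (no codas are permitted; onsets may contain at most 2 consonants).

3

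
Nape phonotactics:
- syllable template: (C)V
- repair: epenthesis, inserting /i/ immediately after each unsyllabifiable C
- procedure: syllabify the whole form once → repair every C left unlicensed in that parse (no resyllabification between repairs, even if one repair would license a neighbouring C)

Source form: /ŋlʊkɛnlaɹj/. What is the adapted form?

Under (C)V, the unsyllabifiable consonants are /ŋ/, /n/, /ɹ/, /j/ (no codas are permitted; onsets are limited to one consonant).
Inserting the epenthetic vowel yields /ŋ/ → /ŋi/, /n/ → /ni/, /ɹ/ → /ɹi/, /j/ → /ji/.

ŋilʊkɛnilaɹiji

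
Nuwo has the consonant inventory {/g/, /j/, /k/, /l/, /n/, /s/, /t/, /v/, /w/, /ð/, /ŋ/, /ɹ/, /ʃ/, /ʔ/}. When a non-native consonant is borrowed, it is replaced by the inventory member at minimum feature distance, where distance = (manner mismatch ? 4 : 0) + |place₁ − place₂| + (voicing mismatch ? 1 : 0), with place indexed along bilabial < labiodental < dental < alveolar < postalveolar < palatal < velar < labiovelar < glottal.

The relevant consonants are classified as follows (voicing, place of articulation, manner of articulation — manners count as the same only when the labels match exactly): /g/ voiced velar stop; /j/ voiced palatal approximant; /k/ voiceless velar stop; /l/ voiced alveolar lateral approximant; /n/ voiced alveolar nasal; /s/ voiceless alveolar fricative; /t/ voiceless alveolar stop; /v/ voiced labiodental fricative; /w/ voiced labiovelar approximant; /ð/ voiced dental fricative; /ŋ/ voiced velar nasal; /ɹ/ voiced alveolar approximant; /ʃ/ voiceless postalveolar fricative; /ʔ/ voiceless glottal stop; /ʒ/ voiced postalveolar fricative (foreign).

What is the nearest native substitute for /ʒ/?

ʃ

/ʃ/ is closest: same manner (fricative), place distance 0 (postalveolar→postalveolar), voicing differs (+1); total 1. Next closest is /s/ at distance 2.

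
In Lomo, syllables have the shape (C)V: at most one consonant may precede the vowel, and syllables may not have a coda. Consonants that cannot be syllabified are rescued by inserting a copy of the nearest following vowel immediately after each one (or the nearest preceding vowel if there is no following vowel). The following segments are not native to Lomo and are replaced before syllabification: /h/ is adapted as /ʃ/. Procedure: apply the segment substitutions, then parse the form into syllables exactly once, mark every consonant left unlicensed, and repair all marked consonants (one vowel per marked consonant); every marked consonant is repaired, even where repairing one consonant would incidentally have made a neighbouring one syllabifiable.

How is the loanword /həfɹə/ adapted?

Substitution: /h/ → /ʃ/, giving /ʃəfɹə/.
The consonants /f/ cannot be parsed into a legal (C)V syllable (no codas are permitted; onsets are limited to one consonant).
Epenthesis after each stranded consonant: /f/ → /fə/.

ʃəfəɹə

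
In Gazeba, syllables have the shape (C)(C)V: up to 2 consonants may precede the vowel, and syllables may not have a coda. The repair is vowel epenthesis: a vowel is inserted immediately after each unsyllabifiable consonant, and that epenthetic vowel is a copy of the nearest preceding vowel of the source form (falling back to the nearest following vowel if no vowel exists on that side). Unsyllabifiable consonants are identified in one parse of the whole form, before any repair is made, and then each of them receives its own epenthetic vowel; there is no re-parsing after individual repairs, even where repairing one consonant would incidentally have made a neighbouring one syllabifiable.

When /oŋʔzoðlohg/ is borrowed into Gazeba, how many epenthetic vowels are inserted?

The unsyllabifiable consonants are /ŋ/, /h/, /g/; each receives one epenthetic vowel.

3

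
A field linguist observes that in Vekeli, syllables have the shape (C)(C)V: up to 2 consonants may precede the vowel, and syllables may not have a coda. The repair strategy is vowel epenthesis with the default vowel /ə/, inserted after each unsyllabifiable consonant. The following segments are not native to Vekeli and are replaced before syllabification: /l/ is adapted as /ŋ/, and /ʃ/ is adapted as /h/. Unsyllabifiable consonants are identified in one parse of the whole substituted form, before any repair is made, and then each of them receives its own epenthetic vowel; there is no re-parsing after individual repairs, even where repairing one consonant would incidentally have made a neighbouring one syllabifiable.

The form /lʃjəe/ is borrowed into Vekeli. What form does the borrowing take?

Substitution: /l/ → /ŋ/, /ʃ/ → /h/, giving /ŋhjəe/.
Under (C)(C)V, the unsyllabifiable consonants are /ŋ/ (no codas are permitted; onsets may contain at most 2 consonants).
Each unlicensed consonant becomes the onset of a new syllable: /ŋ/ → /ŋə/.

ŋəhjəe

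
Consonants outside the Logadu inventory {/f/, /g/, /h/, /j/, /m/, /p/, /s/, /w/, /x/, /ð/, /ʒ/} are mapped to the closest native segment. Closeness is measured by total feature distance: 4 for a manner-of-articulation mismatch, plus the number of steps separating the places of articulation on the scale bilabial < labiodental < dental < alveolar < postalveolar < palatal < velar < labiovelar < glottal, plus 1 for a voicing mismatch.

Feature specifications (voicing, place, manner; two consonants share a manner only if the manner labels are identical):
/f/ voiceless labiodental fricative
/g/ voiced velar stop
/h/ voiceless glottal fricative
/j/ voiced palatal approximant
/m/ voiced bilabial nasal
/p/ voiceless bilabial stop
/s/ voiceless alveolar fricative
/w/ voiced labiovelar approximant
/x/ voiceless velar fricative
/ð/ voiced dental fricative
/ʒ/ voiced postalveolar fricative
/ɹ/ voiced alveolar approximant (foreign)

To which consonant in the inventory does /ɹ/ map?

j

/j/ is closest: same manner (approximant), place distance 2 (alveolar→palatal), same voicing; total 2. Next closest is /w/ at distance 4.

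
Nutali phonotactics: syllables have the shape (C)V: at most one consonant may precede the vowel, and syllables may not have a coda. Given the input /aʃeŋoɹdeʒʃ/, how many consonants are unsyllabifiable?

3

Under (C)V, the unsyllabifiable consonants are /ɹ/, /ʒ/, /ʃ/ (no codas are permitted; onsets are limited to one consonant).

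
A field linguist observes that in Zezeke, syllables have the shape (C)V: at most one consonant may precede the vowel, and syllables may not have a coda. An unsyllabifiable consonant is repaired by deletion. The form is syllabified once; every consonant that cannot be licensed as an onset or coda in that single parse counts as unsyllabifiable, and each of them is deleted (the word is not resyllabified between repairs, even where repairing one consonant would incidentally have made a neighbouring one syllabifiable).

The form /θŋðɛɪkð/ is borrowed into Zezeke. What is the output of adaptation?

ðɛɪ

Under (C)V, the unsyllabifiable consonants are /θ/, /ŋ/, /k/, /ð/ (no codas are permitted; onsets are limited to one consonant).
Deletion applies to /θ/, /ŋ/, /k/, /ð/.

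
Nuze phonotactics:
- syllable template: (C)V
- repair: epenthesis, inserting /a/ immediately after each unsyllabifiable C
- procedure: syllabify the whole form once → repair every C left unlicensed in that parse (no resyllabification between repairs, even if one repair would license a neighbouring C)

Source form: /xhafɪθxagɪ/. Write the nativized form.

Syllabifying with onset maximization leaves /x/, /θ/ stranded (no codas are permitted; onsets are limited to one consonant).
Each unlicensed consonant becomes the onset of a new syllable: /x/ → /xa/, /θ/ → /θa/.

xahafɪθaxagɪ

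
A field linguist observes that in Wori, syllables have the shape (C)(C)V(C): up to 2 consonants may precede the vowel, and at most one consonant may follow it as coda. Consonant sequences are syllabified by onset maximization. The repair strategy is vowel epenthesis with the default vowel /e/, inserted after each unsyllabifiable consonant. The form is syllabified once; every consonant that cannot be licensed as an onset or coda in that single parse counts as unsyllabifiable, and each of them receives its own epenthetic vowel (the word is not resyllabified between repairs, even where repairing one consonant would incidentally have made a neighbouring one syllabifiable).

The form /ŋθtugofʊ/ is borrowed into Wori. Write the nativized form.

ŋeθtugofʊ

Syllabifying with onset maximization leaves /ŋ/ stranded (at most one coda consonant is licensed; onsets may contain at most 2 consonants).
Inserting the epenthetic vowel yields /ŋ/ → /ŋe/.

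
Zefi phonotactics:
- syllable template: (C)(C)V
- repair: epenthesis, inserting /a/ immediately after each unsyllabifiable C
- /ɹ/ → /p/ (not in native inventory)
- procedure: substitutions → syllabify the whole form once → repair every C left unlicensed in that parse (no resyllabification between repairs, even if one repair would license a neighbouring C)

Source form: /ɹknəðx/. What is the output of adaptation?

paknəðaxa

Substitution: /ɹ/ → /p/, giving /pknəðx/.
Syllabifying with onset maximization leaves /p/, /ð/, /x/ stranded (no codas are permitted; onsets may contain at most 2 consonants).
Each unlicensed consonant becomes the onset of a new syllable: /p/ → /pa/, /ð/ → /ða/, /x/ → /xa/.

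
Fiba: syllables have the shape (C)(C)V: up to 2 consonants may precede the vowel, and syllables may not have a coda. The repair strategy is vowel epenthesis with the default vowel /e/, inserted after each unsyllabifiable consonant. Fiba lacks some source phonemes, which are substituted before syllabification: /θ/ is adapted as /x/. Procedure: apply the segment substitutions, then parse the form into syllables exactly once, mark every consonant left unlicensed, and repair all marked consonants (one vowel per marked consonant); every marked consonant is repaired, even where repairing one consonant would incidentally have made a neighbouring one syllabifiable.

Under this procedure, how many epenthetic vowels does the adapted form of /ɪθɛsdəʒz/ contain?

2

After substitution the input is /ɪxɛsdəʒz/.
The unsyllabifiable consonants are /ʒ/, /z/; each receives one epenthetic vowel.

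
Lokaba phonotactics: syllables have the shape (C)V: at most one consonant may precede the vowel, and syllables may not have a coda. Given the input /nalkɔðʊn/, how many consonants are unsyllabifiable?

Syllabifying with onset maximization leaves /l/, /n/ stranded (no codas are permitted; onsets are limited to one consonant).

2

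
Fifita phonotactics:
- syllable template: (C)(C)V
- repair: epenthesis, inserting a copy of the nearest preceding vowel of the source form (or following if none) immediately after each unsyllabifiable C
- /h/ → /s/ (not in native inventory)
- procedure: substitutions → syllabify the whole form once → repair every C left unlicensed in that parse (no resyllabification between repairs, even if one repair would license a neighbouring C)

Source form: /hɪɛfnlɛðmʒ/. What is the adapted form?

Substitution: /h/ → /s/, giving /sɪɛfnlɛðmʒ/.
Under (C)(C)V, the unsyllabifiable consonants are /f/, /ð/, /m/, /ʒ/ (no codas are permitted; onsets may contain at most 2 consonants).
Inserting the epenthetic vowel yields /f/ → /fɛ/, /ð/ → /ðɛ/, /m/ → /mɛ/, /ʒ/ → /ʒɛ/.

sɪɛfɛnlɛðɛmɛʒɛ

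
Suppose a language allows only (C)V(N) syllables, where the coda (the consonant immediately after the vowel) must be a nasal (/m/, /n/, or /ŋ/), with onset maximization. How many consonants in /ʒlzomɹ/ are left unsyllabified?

3

Under (C)V(N), the unsyllabifiable consonants are /ʒ/, /l/, /ɹ/ (only a nasal (/m/, /n/, or /ŋ/) is licensed in coda position; onsets are limited to one consonant).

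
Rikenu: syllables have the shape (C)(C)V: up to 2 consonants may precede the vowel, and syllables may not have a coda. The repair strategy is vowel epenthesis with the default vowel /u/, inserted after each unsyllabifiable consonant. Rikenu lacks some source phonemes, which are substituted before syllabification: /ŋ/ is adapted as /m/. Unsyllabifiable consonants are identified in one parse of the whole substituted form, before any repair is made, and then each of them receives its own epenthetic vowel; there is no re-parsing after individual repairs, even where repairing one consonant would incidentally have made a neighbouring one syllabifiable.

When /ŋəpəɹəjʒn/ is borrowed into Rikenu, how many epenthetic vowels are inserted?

3

After substitution the input is /məpəɹəjʒn/.
The unsyllabifiable consonants are /j/, /ʒ/, /n/; each receives one epenthetic vowel.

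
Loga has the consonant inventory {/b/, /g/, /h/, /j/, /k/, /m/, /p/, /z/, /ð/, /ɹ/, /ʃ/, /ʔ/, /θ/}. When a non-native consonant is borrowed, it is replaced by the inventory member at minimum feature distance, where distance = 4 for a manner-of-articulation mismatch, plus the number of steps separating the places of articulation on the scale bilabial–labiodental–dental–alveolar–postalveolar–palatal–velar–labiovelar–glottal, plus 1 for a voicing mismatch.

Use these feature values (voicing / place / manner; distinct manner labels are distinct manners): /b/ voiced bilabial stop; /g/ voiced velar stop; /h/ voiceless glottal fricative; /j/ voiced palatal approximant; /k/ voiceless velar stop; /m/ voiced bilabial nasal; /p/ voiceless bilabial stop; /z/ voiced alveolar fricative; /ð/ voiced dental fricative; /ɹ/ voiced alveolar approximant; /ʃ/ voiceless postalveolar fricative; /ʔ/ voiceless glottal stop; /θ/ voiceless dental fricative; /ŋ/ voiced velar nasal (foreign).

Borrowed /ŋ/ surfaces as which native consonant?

/g/ is closest: manner differs (nasal→stop, +4), place distance 0 (velar→velar), same voicing; total 4. Next closest is /j/ at distance 5.

g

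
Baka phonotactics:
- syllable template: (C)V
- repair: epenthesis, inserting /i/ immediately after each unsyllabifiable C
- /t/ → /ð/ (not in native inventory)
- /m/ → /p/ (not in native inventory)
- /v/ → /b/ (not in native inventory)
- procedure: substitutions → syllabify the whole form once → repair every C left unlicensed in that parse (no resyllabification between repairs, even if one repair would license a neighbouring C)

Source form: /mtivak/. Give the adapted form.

piðibaki

Substitution: /m/ → /p/, /t/ → /ð/, /v/ → /b/, giving /pðibak/.
The consonants /p/, /k/ cannot be parsed into a legal (C)V syllable (no codas are permitted; onsets are limited to one consonant).
Inserting the epenthetic vowel yields /p/ → /pi/, /k/ → /ki/.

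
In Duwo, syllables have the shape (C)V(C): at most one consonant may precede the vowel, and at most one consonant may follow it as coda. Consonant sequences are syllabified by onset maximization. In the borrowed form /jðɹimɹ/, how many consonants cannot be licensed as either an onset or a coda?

3

The consonants /j/, /ð/, /ɹ/ cannot be parsed into a legal (C)V(C) syllable (at most one coda consonant is licensed; onsets are limited to one consonant).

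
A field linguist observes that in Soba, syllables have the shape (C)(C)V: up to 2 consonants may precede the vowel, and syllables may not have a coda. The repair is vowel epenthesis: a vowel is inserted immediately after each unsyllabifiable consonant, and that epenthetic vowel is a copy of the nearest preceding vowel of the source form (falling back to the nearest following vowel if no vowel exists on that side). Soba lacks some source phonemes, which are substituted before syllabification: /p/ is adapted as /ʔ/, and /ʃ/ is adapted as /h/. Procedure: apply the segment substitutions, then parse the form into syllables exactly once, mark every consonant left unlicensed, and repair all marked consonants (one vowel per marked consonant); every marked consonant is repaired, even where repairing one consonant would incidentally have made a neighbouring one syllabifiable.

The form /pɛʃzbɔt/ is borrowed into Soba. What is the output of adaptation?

Substitution: /p/ → /ʔ/, /ʃ/ → /h/, giving /ʔɛhzbɔt/.
Under (C)(C)V, the unsyllabifiable consonants are /h/, /t/ (no codas are permitted; onsets may contain at most 2 consonants).
Inserting the epenthetic vowel yields /h/ → /hɛ/, /t/ → /tɔ/.

ʔɛhɛzbɔtɔ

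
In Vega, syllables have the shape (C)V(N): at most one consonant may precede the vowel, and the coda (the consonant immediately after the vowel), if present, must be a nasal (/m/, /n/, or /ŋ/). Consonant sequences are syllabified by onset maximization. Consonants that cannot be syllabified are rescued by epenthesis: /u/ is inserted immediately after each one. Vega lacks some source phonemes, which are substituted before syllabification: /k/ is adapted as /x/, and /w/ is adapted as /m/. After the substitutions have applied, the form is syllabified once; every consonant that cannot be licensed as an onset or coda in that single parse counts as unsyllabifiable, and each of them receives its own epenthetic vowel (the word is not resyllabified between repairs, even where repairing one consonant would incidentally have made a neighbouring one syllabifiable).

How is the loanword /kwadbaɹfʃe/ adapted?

xumadubaɹufuʃe

Substitution: /k/ → /x/, /w/ → /m/, giving /xmadbaɹfʃe/.
Syllabifying with onset maximization leaves /x/, /d/, /ɹ/, /f/ stranded (only a nasal (/m/, /n/, or /ŋ/) is licensed in coda position; onsets are limited to one consonant).
Inserting the epenthetic vowel yields /x/ → /xu/, /d/ → /du/, /ɹ/ → /ɹu/, /f/ → /fu/.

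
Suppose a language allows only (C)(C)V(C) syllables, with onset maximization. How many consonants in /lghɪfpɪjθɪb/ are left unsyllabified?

1

The consonants /l/ cannot be parsed into a legal (C)(C)V(C) syllable (at most one coda consonant is licensed; onsets may contain at most 2 consonants).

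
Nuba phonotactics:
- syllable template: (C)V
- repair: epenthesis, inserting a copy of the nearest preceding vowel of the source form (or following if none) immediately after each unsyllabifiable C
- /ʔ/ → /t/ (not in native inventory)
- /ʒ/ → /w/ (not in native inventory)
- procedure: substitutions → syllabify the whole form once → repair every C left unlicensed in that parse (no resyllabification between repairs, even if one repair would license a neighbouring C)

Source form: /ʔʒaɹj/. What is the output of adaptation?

tawaɹaja

Substitution: /ʔ/ → /t/, /ʒ/ → /w/, giving /twaɹj/.
The consonants /t/, /ɹ/, /j/ cannot be parsed into a legal (C)V syllable (no codas are permitted; onsets are limited to one consonant).
Inserting the epenthetic vowel yields /t/ → /ta/, /ɹ/ → /ɹa/, /j/ → /ja/.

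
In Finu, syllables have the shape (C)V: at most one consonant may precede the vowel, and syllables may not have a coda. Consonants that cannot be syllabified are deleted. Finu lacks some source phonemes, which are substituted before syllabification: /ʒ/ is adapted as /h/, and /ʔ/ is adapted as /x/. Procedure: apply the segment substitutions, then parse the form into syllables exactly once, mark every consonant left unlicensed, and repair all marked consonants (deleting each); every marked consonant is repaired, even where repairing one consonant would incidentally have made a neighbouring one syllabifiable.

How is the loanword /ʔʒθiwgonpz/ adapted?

Substitution: /ʔ/ → /x/, /ʒ/ → /h/, giving /xhθiwgonpz/.
Syllabifying with onset maximization leaves /x/, /h/, /w/, /n/, /p/, /z/ stranded (no codas are permitted; onsets are limited to one consonant).
Deleting the stranded consonants removes /x/, /h/, /w/, /n/, /p/, /z/.

θigo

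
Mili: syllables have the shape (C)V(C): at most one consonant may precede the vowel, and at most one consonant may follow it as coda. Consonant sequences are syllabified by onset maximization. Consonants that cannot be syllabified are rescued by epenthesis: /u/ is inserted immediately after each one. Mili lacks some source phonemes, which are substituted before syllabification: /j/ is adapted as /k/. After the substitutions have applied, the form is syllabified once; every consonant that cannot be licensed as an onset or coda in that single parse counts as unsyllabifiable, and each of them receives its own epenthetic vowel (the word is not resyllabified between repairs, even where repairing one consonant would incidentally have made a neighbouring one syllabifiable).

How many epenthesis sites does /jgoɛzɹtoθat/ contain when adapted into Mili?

After substitution the input is /kgoɛzɹtoθat/.
The unsyllabifiable consonants are /k/, /ɹ/; each receives one epenthetic vowel.

2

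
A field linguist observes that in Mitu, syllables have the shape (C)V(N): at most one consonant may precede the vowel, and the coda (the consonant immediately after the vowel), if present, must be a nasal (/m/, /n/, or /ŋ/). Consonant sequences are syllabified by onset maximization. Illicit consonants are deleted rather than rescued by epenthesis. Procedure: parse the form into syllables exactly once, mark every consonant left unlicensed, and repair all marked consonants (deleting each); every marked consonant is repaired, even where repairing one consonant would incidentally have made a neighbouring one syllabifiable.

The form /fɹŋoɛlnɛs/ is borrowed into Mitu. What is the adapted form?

The consonants /f/, /ɹ/, /l/, /s/ cannot be parsed into a legal (C)V(N) syllable (only a nasal (/m/, /n/, or /ŋ/) is licensed in coda position; onsets are limited to one consonant).
Deleting the stranded consonants removes /f/, /ɹ/, /l/, /s/.

ŋoɛnɛ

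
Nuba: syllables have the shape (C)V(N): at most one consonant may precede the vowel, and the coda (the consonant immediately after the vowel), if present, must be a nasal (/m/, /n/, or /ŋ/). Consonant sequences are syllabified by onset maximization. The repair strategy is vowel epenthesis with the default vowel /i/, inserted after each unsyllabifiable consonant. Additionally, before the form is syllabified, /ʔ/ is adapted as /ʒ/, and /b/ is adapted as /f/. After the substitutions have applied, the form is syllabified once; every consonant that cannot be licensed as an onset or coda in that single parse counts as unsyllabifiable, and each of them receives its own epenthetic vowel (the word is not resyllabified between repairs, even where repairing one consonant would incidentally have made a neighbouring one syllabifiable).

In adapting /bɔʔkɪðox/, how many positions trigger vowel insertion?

2

After substitution the input is /fɔʒkɪðox/.
The unsyllabifiable consonants are /ʒ/, /x/; each receives one epenthetic vowel.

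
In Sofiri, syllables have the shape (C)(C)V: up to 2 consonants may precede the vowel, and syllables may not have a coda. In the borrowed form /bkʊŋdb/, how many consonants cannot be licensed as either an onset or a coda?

3

Syllabifying with onset maximization leaves /ŋ/, /d/, /b/ stranded (no codas are permitted; onsets may contain at most 2 consonants).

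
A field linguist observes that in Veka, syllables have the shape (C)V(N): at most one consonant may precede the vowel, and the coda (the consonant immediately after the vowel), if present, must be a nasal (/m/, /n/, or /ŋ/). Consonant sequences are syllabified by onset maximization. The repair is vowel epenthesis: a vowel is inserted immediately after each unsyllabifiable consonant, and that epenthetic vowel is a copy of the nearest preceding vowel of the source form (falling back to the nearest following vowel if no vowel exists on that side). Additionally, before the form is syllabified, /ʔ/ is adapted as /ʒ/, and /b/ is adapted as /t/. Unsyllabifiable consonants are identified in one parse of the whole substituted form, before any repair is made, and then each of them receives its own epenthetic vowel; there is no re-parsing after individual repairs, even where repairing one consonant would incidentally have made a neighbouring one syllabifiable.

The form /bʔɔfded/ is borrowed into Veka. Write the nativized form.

tɔʒɔfɔdede

Substitution: /b/ → /t/, /ʔ/ → /ʒ/, giving /tʒɔfded/.
The consonants /t/, /f/, /d/ cannot be parsed into a legal (C)V(N) syllable (only a nasal (/m/, /n/, or /ŋ/) is licensed in coda position; onsets are limited to one consonant).
Each unlicensed consonant becomes the onset of a new syllable: /t/ → /tɔ/, /f/ → /fɔ/, /d/ → /de/.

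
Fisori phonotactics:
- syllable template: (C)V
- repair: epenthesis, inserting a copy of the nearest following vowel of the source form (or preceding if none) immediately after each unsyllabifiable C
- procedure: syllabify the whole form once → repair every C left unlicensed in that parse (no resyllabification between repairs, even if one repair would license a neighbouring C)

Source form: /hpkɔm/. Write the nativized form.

hɔpɔkɔmɔ

Syllabifying with onset maximization leaves /h/, /p/, /m/ stranded (no codas are permitted; onsets are limited to one consonant).
Inserting the epenthetic vowel yields /h/ → /hɔ/, /p/ → /pɔ/, /m/ → /mɔ/.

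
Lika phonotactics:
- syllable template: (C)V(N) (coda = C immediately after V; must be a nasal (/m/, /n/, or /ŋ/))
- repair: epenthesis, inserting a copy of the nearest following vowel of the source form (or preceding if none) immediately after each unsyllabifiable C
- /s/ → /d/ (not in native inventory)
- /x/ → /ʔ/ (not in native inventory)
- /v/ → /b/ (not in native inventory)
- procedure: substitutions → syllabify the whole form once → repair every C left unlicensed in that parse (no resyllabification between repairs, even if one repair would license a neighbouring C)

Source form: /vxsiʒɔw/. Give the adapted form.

Substitution: /v/ → /b/, /x/ → /ʔ/, /s/ → /d/, giving /bʔdiʒɔw/.
The consonants /b/, /ʔ/, /w/ cannot be parsed into a legal (C)V(N) syllable (only a nasal (/m/, /n/, or /ŋ/) is licensed in coda position; onsets are limited to one consonant).
Epenthesis after each stranded consonant: /b/ → /bi/, /ʔ/ → /ʔi/, /w/ → /wɔ/.

biʔidiʒɔwɔ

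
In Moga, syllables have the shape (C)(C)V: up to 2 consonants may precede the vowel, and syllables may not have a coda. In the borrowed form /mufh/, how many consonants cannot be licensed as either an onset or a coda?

2

Under (C)(C)V, the unsyllabifiable consonants are /f/, /h/ (no codas are permitted; onsets may contain at most 2 consonants).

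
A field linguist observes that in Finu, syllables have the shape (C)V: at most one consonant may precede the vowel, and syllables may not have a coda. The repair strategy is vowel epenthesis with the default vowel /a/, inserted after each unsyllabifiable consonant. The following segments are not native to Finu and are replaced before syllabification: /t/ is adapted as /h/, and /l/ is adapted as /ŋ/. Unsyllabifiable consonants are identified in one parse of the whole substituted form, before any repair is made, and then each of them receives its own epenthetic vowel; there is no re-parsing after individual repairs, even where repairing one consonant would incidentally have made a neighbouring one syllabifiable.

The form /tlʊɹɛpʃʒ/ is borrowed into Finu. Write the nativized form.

Substitution: /t/ → /h/, /l/ → /ŋ/, giving /hŋʊɹɛpʃʒ/.
Under (C)V, the unsyllabifiable consonants are /h/, /p/, /ʃ/, /ʒ/ (no codas are permitted; onsets are limited to one consonant).
Epenthesis after each stranded consonant: /h/ → /ha/, /p/ → /pa/, /ʃ/ → /ʃa/, /ʒ/ → /ʒa/.

haŋʊɹɛpaʃaʒa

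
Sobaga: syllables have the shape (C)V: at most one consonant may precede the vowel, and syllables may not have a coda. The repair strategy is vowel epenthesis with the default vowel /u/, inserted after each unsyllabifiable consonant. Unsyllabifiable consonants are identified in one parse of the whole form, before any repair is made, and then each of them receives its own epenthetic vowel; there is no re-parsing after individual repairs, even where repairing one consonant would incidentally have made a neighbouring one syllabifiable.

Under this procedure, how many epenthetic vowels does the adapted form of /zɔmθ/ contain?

The unsyllabifiable consonants are /m/, /θ/; each receives one epenthetic vowel.

2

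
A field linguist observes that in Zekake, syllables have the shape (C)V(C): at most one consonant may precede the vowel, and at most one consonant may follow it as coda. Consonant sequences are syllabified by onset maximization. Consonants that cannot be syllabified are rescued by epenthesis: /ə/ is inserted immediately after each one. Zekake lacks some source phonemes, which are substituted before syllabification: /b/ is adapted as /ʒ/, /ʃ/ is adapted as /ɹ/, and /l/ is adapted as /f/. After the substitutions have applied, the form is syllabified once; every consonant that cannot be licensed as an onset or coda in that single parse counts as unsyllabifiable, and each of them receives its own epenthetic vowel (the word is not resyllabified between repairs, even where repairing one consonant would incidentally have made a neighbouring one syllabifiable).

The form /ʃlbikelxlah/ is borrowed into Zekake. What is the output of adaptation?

Substitution: /ʃ/ → /ɹ/, /l/ → /f/, /b/ → /ʒ/, giving /ɹfʒikefxfah/.
The consonants /ɹ/, /f/, /x/ cannot be parsed into a legal (C)V(C) syllable (at most one coda consonant is licensed; onsets are limited to one consonant).
Epenthesis after each stranded consonant: /ɹ/ → /ɹə/, /f/ → /fə/, /x/ → /xə/.

ɹəfəʒikefxəfah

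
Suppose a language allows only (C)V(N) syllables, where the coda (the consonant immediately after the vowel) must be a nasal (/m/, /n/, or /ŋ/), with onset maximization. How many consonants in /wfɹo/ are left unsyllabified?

2

The consonants /w/, /f/ cannot be parsed into a legal (C)V(N) syllable (only a nasal (/m/, /n/, or /ŋ/) is licensed in coda position; onsets are limited to one consonant).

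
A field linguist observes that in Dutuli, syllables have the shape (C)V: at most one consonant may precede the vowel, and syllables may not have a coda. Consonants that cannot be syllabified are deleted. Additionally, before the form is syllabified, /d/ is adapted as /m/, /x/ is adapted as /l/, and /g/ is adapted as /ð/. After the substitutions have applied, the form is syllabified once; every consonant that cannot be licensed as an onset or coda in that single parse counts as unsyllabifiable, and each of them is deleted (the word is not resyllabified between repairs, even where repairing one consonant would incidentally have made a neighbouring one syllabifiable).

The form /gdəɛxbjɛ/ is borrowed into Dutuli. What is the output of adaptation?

məɛjɛ

Substitution: /g/ → /ð/, /d/ → /m/, /x/ → /l/, giving /ðməɛlbjɛ/.
Syllabifying with onset maximization leaves /ð/, /l/, /b/ stranded (no codas are permitted; onsets are limited to one consonant).
Each unlicensed consonant is deleted: /ð/, /l/, /b/.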